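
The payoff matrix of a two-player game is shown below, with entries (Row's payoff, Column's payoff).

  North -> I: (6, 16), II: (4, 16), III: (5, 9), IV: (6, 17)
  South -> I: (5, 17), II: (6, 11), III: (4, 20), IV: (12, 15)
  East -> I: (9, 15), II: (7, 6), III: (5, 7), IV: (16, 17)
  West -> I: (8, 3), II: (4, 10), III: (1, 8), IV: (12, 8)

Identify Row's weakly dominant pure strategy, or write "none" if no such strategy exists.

East vs North: I: 9>6, II: 7>4, III: 5=5, IV: 16>6.
East vs South: I: 9>5, II: 7>6, III: 5>4, IV: 16>12.
East vs West: I: 9>8, II: 7>4, III: 5>1, IV: 16>12.
East is at least as good as every other strategy against every opponent action, so it is weakly dominant.

East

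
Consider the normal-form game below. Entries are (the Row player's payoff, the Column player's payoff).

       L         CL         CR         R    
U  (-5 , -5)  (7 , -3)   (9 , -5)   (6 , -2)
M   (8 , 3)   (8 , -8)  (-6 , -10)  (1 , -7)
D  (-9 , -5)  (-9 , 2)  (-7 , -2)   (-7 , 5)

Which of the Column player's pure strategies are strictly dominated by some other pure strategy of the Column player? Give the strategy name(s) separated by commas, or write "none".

CL, CR

L is not dominated — it holds its own against CL at M (3>-8); CR at U (-5=-5); R at M (3>-7).
CL is strictly dominated by R (U: -2>-3, M: -7>-8, D: 5>2).
CL strictly dominates CR — U: -3>-5, M: -8>-10, D: 2>-2.
R is not dominated — it holds its own against L at U (-2>-5); CL at U (-2>-3); CR at U (-2>-5).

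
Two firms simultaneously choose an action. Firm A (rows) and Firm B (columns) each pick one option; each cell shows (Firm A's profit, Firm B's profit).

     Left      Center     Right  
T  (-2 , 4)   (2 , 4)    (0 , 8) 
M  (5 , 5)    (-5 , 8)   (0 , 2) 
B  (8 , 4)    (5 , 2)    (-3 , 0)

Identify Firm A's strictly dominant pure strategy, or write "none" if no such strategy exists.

none

T fails to dominate M at Left (-2<5).
M fails to dominate T at Center (-5<2).
B fails to dominate T at Right (-3<0).
No single strategy dominates all the others.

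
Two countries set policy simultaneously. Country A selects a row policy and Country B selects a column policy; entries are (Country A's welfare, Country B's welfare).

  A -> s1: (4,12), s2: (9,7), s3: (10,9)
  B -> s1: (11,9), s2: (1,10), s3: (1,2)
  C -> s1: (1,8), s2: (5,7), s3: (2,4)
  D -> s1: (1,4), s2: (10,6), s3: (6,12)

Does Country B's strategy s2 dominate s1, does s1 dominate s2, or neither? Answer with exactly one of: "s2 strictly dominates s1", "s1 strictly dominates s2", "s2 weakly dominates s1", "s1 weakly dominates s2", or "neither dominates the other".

neither dominates the other

Compare s2 to s1 across each choice by Country A: A: 7<12, B: 10>9, C: 7<8, D: 6>4.
s2 does better at B, D but worse at A, C; neither strategy dominates the other.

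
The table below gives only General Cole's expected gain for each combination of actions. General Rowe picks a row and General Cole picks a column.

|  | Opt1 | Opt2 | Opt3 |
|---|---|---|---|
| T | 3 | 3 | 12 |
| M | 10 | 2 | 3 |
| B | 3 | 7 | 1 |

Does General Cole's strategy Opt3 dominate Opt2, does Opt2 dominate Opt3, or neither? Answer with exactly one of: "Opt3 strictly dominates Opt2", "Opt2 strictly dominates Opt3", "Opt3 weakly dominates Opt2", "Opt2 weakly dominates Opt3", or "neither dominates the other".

neither dominates the other

Opt3's payoffs vs Opt2's, by General Rowe's action — T: 12>3, M: 3>2, B: 1<7.
Opt3 does better at T, M but worse at B; neither strategy dominates the other.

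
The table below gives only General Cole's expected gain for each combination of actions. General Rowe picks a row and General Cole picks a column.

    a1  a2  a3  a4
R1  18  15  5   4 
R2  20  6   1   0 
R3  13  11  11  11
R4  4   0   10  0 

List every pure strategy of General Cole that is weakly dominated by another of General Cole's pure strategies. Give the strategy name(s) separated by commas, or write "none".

a1 is not dominated — it holds its own against a2 at R1 (18>15); a3 at R1 (18>5); a4 at R1 (18>4).
a2: dominated, since a1 does at least as well everywhere (R1: 18>15, R2: 20>6, R3: 13>11, R4: 4>0).
a3 is not dominated — it holds its own against a1 at R4 (10>4); a2 at R4 (10>0); a4 at R1 (5>4).
a1 weakly dominates a4 — R1: 18>4, R2: 20>0, R3: 13>11, R4: 4>0.

a2, a4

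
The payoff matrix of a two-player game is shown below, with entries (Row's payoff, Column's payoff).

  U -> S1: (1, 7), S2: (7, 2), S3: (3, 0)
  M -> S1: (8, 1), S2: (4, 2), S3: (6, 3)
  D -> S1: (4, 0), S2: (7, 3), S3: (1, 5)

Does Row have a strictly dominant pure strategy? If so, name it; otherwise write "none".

U fails to dominate M at S1 (1<8).
M fails to dominate U at S2 (4<7).
D fails to dominate U at S2 (7=7).
No single strategy dominates all the others.

none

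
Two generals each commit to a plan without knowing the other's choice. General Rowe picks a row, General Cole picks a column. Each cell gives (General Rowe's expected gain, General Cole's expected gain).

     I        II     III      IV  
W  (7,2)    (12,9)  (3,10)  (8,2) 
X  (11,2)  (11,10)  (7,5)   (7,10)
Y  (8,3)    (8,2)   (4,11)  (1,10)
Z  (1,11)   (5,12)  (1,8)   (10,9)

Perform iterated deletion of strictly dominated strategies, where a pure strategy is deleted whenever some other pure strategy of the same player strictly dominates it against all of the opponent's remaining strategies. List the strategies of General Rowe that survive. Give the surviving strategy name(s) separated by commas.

Row Y is eliminated: X beats it against every remaining column (I: 11>8, II: 11>8, III: 7>4, IV: 7>1).
General Cole's strategy I is strictly dominated by II (W: 9>2, X: 10>2, Z: 12>11) and is removed.
Among the remaining strategies, none is strictly dominated by another pure strategy of the same player, so the elimination stops.
Surviving strategies — General Rowe: {W, X, Z}; General Cole: {II, III, IV}.

W, X, Z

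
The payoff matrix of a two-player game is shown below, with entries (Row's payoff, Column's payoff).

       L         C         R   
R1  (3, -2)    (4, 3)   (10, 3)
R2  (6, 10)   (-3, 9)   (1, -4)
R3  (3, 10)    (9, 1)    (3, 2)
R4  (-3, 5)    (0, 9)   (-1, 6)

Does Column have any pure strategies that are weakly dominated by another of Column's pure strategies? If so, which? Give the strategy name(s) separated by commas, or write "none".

L: no other strategy beats it everywhere (C at R2 (10>9); R at R2 (10>-4)).
C is not dominated — it holds its own against L at R1 (3>-2); R at R2 (9>-4).
Nothing dominates R: L at R1 (3>-2); C at R3 (2>1).

none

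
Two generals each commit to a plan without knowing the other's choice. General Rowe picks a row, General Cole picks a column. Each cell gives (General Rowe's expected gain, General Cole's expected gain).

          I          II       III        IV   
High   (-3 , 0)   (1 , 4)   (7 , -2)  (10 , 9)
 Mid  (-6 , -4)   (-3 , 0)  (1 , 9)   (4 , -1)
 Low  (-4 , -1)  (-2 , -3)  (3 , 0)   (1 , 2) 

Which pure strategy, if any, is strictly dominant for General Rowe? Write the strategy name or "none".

High vs Mid: I: -3>-6, II: 1>-3, III: 7>1, IV: 10>4.
High vs Low: I: -3>-4, II: 1>-2, III: 7>3, IV: 10>1.
High strictly beats every other strategy against every opponent action, so it is strictly dominant.

High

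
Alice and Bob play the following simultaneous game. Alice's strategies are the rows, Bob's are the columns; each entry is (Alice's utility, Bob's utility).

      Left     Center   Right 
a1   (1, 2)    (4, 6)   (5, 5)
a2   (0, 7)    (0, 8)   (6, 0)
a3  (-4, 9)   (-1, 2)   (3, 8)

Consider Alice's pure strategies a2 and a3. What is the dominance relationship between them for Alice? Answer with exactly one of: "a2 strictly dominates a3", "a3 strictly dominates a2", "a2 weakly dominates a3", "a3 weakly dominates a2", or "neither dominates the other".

Compare a2 to a3 across every action of Bob: Left: 0>-4, Center: 0>-1, Right: 6>3.
a2 gives a strictly higher payoff against every action of Bob, so a2 strictly dominates a3.

a2 strictly dominates a3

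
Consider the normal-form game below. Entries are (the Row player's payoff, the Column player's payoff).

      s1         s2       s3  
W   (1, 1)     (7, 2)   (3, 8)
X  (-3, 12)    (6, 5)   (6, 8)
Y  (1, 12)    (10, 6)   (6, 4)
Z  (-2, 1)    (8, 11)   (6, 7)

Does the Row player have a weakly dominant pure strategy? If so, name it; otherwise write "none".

Y

Y vs W: s1: 1=1, s2: 10>7, s3: 6>3.
Y vs X: s1: 1>-3, s2: 10>6, s3: 6=6.
Y vs Z: s1: 1>-2, s2: 10>8, s3: 6=6.
Y is at least as good as every other strategy against every opponent action, so it is weakly dominant.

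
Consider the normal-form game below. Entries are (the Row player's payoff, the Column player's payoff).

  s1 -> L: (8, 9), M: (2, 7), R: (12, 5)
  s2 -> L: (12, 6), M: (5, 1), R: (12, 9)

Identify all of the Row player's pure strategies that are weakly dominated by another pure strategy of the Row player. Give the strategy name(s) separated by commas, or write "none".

s1

s1 is weakly dominated by s2 (L: 12>8, M: 5>2, R: 12=12).
Nothing dominates s2: s1 at L (12>8).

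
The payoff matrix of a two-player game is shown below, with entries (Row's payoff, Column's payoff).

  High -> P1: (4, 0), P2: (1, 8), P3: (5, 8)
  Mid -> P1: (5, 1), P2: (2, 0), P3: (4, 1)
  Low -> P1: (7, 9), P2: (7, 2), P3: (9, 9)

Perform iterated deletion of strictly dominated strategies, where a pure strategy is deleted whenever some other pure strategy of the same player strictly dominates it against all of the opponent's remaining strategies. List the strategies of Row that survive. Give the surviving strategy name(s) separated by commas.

For Row, Low strictly dominates High on the remaining columns (P1: 7>4, P2: 7>1, P3: 9>5); eliminate High.
Row Mid is eliminated: Low beats it against every remaining column (P1: 7>5, P2: 7>2, P3: 9>4).
For Column, P1 strictly dominates P2 on the remaining rows (Low: 9>2); eliminate P2.
Among the remaining strategies, none is strictly dominated by another pure strategy of the same player, so the elimination stops.
Surviving strategies — Row: {Low}; Column: {P1, P3}.

Low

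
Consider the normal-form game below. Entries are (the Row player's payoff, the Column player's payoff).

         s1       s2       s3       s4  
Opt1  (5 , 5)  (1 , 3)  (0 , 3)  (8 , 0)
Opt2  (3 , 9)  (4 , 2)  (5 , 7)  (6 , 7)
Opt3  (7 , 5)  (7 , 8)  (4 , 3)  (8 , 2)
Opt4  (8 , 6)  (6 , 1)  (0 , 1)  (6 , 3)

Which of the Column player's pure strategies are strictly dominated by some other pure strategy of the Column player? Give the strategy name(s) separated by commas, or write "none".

s3, s4

s1: no other strategy beats it everywhere (s2 at Opt1 (5>3); s3 at Opt1 (5>3); s4 at Opt1 (5>0)).
s2 is not dominated — it holds its own against s1 at Opt3 (8>5); s3 at Opt1 (3=3); s4 at Opt1 (3>0).
s3: dominated, since s1 does at least as well everywhere (Opt1: 5>3, Opt2: 9>7, Opt3: 5>3, Opt4: 6>1).
s4: dominated, since s1 does at least as well everywhere (Opt1: 5>0, Opt2: 9>7, Opt3: 5>2, Opt4: 6>3).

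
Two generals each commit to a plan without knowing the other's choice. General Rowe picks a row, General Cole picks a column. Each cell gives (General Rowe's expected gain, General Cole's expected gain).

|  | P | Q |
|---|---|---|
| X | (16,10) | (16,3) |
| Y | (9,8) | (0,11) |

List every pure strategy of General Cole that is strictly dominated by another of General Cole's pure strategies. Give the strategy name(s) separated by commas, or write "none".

Nothing dominates P: Q at X (10>3).
Q is not dominated — it holds its own against P at Y (11>8).

none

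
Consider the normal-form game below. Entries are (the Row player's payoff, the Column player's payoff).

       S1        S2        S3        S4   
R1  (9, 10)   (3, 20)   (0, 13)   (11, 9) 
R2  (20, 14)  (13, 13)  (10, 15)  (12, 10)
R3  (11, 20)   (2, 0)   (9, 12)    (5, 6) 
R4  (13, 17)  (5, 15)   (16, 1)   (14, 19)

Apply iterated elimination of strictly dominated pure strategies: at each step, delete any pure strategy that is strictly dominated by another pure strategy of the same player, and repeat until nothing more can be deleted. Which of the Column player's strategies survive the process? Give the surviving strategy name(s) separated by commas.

S1, S3, S4

Row R1 is eliminated: R2 beats it against every remaining column (S1: 20>9, S2: 13>3, S3: 10>0, S4: 12>11).
Row R3 is eliminated: R2 beats it against every remaining column (S1: 20>11, S2: 13>2, S3: 10>9, S4: 12>5).
The Column player's strategy S2 is strictly dominated by S1 (R2: 14>13, R4: 17>15) and is removed.
Among the remaining strategies, none is strictly dominated by another pure strategy of the same player, so the elimination stops.
Surviving strategies — the Row player: {R2, R4}; the Column player: {S1, S3, S4}.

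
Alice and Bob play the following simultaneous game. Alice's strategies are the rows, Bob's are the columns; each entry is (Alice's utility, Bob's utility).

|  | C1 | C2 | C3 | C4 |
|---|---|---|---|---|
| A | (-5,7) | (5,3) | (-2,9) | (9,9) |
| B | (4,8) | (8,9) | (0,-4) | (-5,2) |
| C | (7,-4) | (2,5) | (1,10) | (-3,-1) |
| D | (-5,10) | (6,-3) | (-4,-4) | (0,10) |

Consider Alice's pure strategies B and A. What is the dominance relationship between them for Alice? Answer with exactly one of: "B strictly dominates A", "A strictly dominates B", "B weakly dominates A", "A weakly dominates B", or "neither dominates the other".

Compare B to A across each choice by Bob: C1: 4>-5, C2: 8>5, C3: 0>-2, C4: -5<9.
B does better at C1, C2, C3 but worse at C4; neither strategy dominates the other.

neither dominates the other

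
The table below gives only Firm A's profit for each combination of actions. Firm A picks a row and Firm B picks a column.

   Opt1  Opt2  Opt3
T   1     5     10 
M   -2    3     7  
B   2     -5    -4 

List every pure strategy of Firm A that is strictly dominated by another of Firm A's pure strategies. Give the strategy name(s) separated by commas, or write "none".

T: no other strategy beats it everywhere (M at Opt1 (1>-2); B at Opt2 (5>-5)).
T strictly dominates M — Opt1: 1>-2, Opt2: 5>3, Opt3: 10>7.
B is not dominated — it holds its own against T at Opt1 (2>1); M at Opt1 (2>-2).

M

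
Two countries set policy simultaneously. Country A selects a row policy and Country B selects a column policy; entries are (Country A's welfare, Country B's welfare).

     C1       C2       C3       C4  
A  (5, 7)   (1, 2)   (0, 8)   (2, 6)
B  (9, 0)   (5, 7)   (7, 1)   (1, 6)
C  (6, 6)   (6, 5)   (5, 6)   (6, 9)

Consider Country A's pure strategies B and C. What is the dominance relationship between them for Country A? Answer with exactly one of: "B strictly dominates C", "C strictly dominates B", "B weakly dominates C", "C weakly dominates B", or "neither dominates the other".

Compare B to C across every action of Country B: C1: 9>6, C2: 5<6, C3: 7>5, C4: 1<6.
B does better at C1, C3 but worse at C2, C4; neither strategy dominates the other.

neither dominates the other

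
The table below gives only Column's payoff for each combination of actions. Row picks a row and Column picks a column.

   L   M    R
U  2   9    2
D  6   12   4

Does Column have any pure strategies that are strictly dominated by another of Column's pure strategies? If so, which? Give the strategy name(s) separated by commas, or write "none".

M strictly dominates L — U: 9>2, D: 12>6.
M is not dominated — it holds its own against L at U (9>2); R at U (9>2).
R: dominated, since M does at least as well everywhere (U: 9>2, D: 12>4).

L, R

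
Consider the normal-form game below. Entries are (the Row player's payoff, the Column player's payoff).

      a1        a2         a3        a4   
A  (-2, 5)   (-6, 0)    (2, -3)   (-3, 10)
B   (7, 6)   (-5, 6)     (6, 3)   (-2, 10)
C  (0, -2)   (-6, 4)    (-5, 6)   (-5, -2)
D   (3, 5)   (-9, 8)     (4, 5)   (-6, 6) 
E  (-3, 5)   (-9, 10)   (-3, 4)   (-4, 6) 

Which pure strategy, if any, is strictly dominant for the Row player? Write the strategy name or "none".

B vs A: a1: 7>-2, a2: -5>-6, a3: 6>2, a4: -2>-3.
B vs C: a1: 7>0, a2: -5>-6, a3: 6>-5, a4: -2>-5.
B vs D: a1: 7>3, a2: -5>-9, a3: 6>4, a4: -2>-6.
B vs E: a1: 7>-3, a2: -5>-9, a3: 6>-3, a4: -2>-4.
B strictly beats every other strategy against every opponent action, so it is strictly dominant.

B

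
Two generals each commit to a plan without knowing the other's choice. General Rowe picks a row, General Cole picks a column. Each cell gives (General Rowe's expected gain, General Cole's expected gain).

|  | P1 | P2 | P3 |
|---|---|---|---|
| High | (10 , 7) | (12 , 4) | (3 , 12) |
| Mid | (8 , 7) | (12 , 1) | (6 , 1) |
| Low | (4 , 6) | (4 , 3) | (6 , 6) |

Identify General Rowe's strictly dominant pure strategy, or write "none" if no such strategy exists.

none

High fails to dominate Mid at P2 (12=12).
Mid fails to dominate High at P1 (8<10).
Low fails to dominate High at P1 (4<10).
No single strategy dominates all the others.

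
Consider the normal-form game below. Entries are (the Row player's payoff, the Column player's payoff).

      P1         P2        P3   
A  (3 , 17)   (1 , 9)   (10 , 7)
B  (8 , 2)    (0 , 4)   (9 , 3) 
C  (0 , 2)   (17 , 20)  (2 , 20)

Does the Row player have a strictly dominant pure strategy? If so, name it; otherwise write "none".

A fails to dominate B at P1 (3<8).
B fails to dominate A at P2 (0<1).
C fails to dominate A at P1 (0<3).
No single strategy dominates all the others.

none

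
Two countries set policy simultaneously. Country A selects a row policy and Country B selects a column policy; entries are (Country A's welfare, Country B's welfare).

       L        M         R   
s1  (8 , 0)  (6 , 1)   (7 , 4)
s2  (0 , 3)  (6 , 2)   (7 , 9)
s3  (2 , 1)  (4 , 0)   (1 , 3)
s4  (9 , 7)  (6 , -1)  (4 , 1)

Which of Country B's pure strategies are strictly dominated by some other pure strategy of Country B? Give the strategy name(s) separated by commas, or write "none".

L: no other strategy beats it everywhere (M at s2 (3>2); R at s4 (7>1)).
R strictly dominates M — s1: 4>1, s2: 9>2, s3: 3>0, s4: 1>-1.
Nothing dominates R: L at s1 (4>0); M at s1 (4>1).

M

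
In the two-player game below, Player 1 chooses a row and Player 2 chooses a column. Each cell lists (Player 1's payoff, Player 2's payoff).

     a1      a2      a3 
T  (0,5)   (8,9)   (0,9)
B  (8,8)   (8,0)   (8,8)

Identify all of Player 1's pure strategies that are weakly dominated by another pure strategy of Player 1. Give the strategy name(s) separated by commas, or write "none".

T is weakly dominated by B (a1: 8>0, a2: 8=8, a3: 8>0).
Nothing dominates B: T at a1 (8>0).

T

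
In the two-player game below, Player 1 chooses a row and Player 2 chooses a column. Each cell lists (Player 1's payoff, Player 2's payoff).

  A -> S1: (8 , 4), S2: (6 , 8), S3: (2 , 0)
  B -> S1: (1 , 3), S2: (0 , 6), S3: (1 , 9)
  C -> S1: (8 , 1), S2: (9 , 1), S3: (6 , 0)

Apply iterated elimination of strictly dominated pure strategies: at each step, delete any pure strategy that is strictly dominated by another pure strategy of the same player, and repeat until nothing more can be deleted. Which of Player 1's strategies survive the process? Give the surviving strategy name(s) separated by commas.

For Player 1, A strictly dominates B on the remaining columns (S1: 8>1, S2: 6>0, S3: 2>1); eliminate B.
Player 2's strategy S3 is strictly dominated by S1 (A: 4>0, C: 1>0) and is removed.
Among the remaining strategies, none is strictly dominated by another pure strategy of the same player, so the elimination stops.
Surviving strategies — Player 1: {A, C}; Player 2: {S1, S2}.

A, C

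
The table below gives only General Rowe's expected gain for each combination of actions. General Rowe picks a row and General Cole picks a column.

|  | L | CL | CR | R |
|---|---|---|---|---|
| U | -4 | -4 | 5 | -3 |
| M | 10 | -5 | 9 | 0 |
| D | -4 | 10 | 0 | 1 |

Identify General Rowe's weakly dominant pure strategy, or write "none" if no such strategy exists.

none

U fails to dominate M at L (-4<10).
M fails to dominate U at CL (-5<-4).
D fails to dominate U at CR (0<5).
No single strategy dominates all the others.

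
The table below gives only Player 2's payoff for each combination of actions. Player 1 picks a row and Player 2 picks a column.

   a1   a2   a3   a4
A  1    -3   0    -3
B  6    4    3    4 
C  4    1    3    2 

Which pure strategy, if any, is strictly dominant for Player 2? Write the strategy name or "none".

a1 vs a2: A: 1>-3, B: 6>4, C: 4>1.
a1 vs a3: A: 1>0, B: 6>3, C: 4>3.
a1 vs a4: A: 1>-3, B: 6>4, C: 4>2.
a1 strictly beats every other strategy against every opponent action, so it is strictly dominant.

a1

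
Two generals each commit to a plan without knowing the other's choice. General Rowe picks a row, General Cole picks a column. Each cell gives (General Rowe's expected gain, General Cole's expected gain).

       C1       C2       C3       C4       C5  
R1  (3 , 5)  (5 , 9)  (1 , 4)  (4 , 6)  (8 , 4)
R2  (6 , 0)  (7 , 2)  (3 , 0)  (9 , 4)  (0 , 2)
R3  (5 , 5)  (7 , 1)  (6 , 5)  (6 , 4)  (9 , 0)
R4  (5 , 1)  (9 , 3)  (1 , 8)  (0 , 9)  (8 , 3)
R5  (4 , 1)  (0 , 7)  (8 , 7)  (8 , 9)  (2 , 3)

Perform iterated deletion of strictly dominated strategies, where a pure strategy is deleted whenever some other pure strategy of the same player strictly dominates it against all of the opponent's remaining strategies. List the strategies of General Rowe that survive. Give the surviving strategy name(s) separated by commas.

R2, R3, R5

For General Rowe, R3 strictly dominates R1 on the remaining columns (C1: 5>3, C2: 7>5, C3: 6>1, C4: 6>4, C5: 9>8); eliminate R1.
Column C2 is eliminated: C4 beats it against every remaining row (R2: 4>2, R3: 4>1, R4: 9>3, R5: 9>7).
Column C5 is eliminated: C4 beats it against every remaining row (R2: 4>2, R3: 4>0, R4: 9>3, R5: 9>3).
Row R4 is eliminated: R2 beats it against every remaining column (C1: 6>5, C3: 3>1, C4: 9>0).
Among the remaining strategies, none is strictly dominated by another pure strategy of the same player, so the elimination stops.
Surviving strategies — General Rowe: {R2, R3, R5}; General Cole: {C1, C3, C4}.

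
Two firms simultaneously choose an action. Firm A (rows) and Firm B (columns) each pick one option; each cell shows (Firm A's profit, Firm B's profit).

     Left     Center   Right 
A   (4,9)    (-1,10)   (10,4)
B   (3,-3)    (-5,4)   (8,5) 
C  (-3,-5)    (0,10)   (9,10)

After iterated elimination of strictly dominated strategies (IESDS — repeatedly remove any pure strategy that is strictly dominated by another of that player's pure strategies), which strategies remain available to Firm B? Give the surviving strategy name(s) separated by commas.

Center, Right

Firm A's strategy B is strictly dominated by A (Left: 4>3, Center: -1>-5, Right: 10>8) and is removed.
For Firm B, Center strictly dominates Left on the remaining rows (A: 10>9, C: 10>-5); eliminate Left.
Among the remaining strategies, none is strictly dominated by another pure strategy of the same player, so the elimination stops.
Surviving strategies — Firm A: {A, C}; Firm B: {Center, Right}.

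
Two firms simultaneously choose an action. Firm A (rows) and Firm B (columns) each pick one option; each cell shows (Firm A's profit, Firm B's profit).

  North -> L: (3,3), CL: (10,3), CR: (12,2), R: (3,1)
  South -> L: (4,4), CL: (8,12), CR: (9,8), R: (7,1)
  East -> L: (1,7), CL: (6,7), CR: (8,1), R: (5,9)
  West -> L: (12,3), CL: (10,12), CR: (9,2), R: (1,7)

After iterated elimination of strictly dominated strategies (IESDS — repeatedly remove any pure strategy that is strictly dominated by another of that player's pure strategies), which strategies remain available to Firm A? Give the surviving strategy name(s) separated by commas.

North, West

For Firm A, South strictly dominates East on the remaining columns (L: 4>1, CL: 8>6, CR: 9>8, R: 7>5); eliminate East.
Firm B's strategy CR is strictly dominated by CL (North: 3>2, South: 12>8, West: 12>2) and is removed.
Column R is eliminated: CL beats it against every remaining row (North: 3>1, South: 12>1, West: 12>7).
For Firm A, West strictly dominates South on the remaining columns (L: 12>4, CL: 10>8); eliminate South.
Among the remaining strategies, none is strictly dominated by another pure strategy of the same player, so the elimination stops.
Surviving strategies — Firm A: {North, West}; Firm B: {L, CL}.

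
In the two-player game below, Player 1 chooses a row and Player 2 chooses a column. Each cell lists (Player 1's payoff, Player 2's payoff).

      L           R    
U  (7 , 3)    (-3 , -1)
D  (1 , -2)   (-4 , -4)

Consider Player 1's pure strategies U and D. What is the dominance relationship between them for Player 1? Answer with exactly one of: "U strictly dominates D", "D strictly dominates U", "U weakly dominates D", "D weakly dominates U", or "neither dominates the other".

U's payoffs vs D's, by Player 2's action — L: 7>1, R: -3>-4.
U gives a strictly higher payoff against every action of Player 2, so U strictly dominates D.

U strictly dominates D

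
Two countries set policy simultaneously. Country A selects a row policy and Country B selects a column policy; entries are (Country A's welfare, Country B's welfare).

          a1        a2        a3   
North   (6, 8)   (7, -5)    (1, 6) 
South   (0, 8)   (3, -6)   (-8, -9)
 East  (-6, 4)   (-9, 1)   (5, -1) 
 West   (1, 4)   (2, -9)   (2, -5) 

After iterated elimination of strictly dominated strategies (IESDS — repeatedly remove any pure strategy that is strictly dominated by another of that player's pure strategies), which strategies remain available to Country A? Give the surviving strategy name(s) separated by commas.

Row South is eliminated: North beats it against every remaining column (a1: 6>0, a2: 7>3, a3: 1>-8).
For Country B, a1 strictly dominates a2 on the remaining rows (North: 8>-5, East: 4>1, West: 4>-9); eliminate a2.
Column a3 is eliminated: a1 beats it against every remaining row (North: 8>6, East: 4>-1, West: 4>-5).
For Country A, North strictly dominates East on the remaining columns (a1: 6>-6); eliminate East.
For Country A, North strictly dominates West on the remaining columns (a1: 6>1); eliminate West.
Among the remaining strategies, none is strictly dominated by another pure strategy of the same player, so the elimination stops.
Surviving strategies — Country A: {North}; Country B: {a1}.

North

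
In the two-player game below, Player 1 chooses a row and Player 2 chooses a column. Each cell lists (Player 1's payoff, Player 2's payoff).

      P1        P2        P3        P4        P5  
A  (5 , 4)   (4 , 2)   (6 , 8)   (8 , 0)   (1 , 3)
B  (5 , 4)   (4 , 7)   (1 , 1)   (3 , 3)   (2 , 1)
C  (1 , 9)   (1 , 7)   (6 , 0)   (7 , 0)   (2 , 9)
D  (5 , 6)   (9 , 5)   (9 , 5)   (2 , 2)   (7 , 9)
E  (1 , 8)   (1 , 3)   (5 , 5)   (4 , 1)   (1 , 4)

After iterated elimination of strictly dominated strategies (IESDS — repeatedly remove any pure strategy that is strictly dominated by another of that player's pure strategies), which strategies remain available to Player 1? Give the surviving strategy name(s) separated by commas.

A, B, D

For Player 2, P1 strictly dominates P4 on the remaining rows (A: 4>0, B: 4>3, C: 9>0, D: 6>2, E: 8>1); eliminate P4.
Player 1's strategy C is strictly dominated by D (P1: 5>1, P2: 9>1, P3: 9>6, P5: 7>2) and is removed.
For Player 1, D strictly dominates E on the remaining columns (P1: 5>1, P2: 9>1, P3: 9>5, P5: 7>1); eliminate E.
Among the remaining strategies, none is strictly dominated by another pure strategy of the same player, so the elimination stops.
Surviving strategies — Player 1: {A, B, D}; Player 2: {P1, P2, P3, P5}.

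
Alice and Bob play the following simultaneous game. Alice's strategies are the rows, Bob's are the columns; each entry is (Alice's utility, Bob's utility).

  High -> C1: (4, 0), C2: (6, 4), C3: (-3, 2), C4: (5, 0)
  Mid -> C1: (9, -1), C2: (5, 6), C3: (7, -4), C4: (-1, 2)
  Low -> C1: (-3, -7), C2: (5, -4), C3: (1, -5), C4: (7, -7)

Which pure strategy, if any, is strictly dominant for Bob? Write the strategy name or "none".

C2 vs C1: High: 4>0, Mid: 6>-1, Low: -4>-7.
C2 vs C3: High: 4>2, Mid: 6>-4, Low: -4>-5.
C2 vs C4: High: 4>0, Mid: 6>2, Low: -4>-7.
C2 strictly beats every other strategy against every opponent action, so it is strictly dominant.

C2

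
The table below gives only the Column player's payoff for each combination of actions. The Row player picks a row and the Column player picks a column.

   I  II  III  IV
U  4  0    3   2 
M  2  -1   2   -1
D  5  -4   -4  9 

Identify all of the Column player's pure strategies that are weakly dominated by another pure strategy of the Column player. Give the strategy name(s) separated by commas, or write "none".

Nothing dominates I: II at U (4>0); III at U (4>3); IV at U (4>2).
II is weakly dominated by I (U: 4>0, M: 2>-1, D: 5>-4).
III: dominated, since I does at least as well everywhere (U: 4>3, M: 2=2, D: 5>-4).
IV: no other strategy beats it everywhere (I at D (9>5); II at U (2>0); III at D (9>-4)).

II, III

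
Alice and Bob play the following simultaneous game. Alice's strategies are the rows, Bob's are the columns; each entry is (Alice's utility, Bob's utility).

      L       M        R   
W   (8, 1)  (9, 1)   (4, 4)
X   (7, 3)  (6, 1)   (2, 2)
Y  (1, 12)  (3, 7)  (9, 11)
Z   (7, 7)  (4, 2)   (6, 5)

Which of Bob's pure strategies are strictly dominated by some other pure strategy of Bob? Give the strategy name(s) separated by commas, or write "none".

M

L: no other strategy beats it everywhere (M at W (1=1); R at X (3>2)).
M: dominated, since R does at least as well everywhere (W: 4>1, X: 2>1, Y: 11>7, Z: 5>2).
R: no other strategy beats it everywhere (L at W (4>1); M at W (4>1)).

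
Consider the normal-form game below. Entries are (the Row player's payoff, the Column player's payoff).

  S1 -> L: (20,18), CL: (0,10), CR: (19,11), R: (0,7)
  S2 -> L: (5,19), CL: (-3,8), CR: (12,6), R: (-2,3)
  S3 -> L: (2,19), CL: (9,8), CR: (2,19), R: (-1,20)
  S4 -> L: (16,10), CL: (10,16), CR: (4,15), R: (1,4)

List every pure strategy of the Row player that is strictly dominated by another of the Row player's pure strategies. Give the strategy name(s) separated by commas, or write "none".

S2, S3

S1: no other strategy beats it everywhere (S2 at L (20>5); S3 at L (20>2); S4 at L (20>16)).
S2: dominated, since S1 does at least as well everywhere (L: 20>5, CL: 0>-3, CR: 19>12, R: 0>-2).
S3 is strictly dominated by S4 (L: 16>2, CL: 10>9, CR: 4>2, R: 1>-1).
S4: no other strategy beats it everywhere (S1 at CL (10>0); S2 at L (16>5); S3 at L (16>2)).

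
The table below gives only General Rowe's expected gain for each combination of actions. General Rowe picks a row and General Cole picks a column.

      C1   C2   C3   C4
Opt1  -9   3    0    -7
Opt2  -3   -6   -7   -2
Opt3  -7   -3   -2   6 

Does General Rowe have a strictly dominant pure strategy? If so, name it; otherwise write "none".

none

Opt1 fails to dominate Opt2 at C1 (-9<-3).
Opt2 fails to dominate Opt1 at C2 (-6<3).
Opt3 fails to dominate Opt1 at C2 (-3<3).
No single strategy dominates all the others.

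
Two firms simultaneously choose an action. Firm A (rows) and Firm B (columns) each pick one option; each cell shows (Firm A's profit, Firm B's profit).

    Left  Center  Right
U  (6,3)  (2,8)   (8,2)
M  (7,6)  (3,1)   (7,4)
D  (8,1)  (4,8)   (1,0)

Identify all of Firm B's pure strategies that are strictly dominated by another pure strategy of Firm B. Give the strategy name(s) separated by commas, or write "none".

Nothing dominates Left: Center at M (6>1); Right at U (3>2).
Center is not dominated — it holds its own against Left at U (8>3); Right at U (8>2).
Right is strictly dominated by Left (U: 3>2, M: 6>4, D: 1>0).

Right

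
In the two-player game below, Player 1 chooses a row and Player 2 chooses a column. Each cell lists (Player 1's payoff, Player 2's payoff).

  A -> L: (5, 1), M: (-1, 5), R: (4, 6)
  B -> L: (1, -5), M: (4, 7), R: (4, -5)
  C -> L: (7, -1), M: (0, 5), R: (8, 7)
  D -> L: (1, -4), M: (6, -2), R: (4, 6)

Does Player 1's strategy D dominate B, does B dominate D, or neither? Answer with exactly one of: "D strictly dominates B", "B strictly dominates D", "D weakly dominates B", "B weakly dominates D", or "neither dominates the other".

D weakly dominates B

Compare D to B across each opponent action: L: 1=1, M: 6>4, R: 4=4.
D is at least as good everywhere and strictly better somewhere (tied only at L, R), so D weakly but not strictly dominates B.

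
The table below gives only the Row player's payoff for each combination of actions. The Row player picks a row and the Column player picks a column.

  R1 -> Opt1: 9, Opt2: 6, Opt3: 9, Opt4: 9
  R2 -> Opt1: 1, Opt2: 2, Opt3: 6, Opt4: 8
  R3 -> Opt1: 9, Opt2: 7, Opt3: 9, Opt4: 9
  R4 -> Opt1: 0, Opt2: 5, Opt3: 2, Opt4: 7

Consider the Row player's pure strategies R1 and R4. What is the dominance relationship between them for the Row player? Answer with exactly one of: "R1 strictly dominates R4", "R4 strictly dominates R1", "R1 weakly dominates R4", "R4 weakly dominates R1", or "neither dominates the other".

Compare R1 to R4 across every action of the Column player: Opt1: 9>0, Opt2: 6>5, Opt3: 9>2, Opt4: 9>7.
Every comparison favours R1, so R1 strictly dominates R4.

R1 strictly dominates R4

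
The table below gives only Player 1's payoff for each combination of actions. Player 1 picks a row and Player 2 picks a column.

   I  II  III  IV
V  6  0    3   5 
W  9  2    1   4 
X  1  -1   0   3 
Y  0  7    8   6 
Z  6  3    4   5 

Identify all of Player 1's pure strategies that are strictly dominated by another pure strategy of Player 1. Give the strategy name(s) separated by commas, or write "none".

X

V: no other strategy beats it everywhere (W at III (3>1); X at I (6>1); Y at I (6>0); Z at I (6=6)).
W is not dominated — it holds its own against V at I (9>6); X at I (9>1); Y at I (9>0); Z at I (9>6).
V strictly dominates X — I: 6>1, II: 0>-1, III: 3>0, IV: 5>3.
Y: no other strategy beats it everywhere (V at II (7>0); W at II (7>2); X at II (7>-1); Z at II (7>3)).
Nothing dominates Z: V at I (6=6); W at II (3>2); X at I (6>1); Y at I (6>0).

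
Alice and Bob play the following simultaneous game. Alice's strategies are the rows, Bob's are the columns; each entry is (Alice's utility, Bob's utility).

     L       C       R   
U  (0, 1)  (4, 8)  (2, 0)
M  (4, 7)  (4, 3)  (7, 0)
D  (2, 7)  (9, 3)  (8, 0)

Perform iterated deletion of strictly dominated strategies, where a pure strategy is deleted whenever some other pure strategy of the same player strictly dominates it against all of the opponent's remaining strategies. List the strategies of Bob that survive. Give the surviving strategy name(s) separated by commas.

For Alice, D strictly dominates U on the remaining columns (L: 2>0, C: 9>4, R: 8>2); eliminate U.
Column C is eliminated: L beats it against every remaining row (M: 7>3, D: 7>3).
Column R is eliminated: L beats it against every remaining row (M: 7>0, D: 7>0).
For Alice, M strictly dominates D on the remaining columns (L: 4>2); eliminate D.
Among the remaining strategies, none is strictly dominated by another pure strategy of the same player, so the elimination stops.
Surviving strategies — Alice: {M}; Bob: {L}.

L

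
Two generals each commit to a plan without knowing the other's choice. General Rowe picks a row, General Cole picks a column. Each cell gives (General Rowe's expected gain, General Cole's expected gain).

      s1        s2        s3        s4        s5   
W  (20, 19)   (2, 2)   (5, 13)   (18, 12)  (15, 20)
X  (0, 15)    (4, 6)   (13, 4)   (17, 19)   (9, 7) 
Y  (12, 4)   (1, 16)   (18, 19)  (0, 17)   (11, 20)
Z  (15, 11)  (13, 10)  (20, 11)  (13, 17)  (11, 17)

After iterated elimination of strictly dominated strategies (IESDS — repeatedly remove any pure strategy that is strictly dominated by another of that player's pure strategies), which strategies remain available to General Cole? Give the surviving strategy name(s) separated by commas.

s5

Column s2 is eliminated: s4 beats it against every remaining row (W: 12>2, X: 19>6, Y: 17>16, Z: 17>10).
For General Cole, s5 strictly dominates s3 on the remaining rows (W: 20>13, X: 7>4, Y: 20>19, Z: 17>11); eliminate s3.
For General Rowe, W strictly dominates X on the remaining columns (s1: 20>0, s4: 18>17, s5: 15>9); eliminate X.
For General Rowe, W strictly dominates Y on the remaining columns (s1: 20>12, s4: 18>0, s5: 15>11); eliminate Y.
Row Z is eliminated: W beats it against every remaining column (s1: 20>15, s4: 18>13, s5: 15>11).
For General Cole, s5 strictly dominates s1 on the remaining rows (W: 20>19); eliminate s1.
Column s4 is eliminated: s5 beats it against every remaining row (W: 20>12).
Among the remaining strategies, none is strictly dominated by another pure strategy of the same player, so the elimination stops.
Surviving strategies — General Rowe: {W}; General Cole: {s5}.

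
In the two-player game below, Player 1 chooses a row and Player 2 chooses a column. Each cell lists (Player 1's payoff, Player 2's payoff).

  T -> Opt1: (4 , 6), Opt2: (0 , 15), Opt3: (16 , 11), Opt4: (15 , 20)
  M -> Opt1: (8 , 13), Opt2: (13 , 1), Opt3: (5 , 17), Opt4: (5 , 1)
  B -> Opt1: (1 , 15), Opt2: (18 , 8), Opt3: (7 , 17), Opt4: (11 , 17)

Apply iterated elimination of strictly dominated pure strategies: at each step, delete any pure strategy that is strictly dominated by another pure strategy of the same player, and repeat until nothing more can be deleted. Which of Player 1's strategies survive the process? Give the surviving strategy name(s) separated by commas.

Player 2's strategy Opt1 is strictly dominated by Opt3 (T: 11>6, M: 17>13, B: 17>15) and is removed.
For Player 1, B strictly dominates M on the remaining columns (Opt2: 18>13, Opt3: 7>5, Opt4: 11>5); eliminate M.
Column Opt2 is eliminated: Opt4 beats it against every remaining row (T: 20>15, B: 17>8).
Player 1's strategy B is strictly dominated by T (Opt3: 16>7, Opt4: 15>11) and is removed.
For Player 2, Opt4 strictly dominates Opt3 on the remaining rows (T: 20>11); eliminate Opt3.
Among the remaining strategies, none is strictly dominated by another pure strategy of the same player, so the elimination stops.
Surviving strategies — Player 1: {T}; Player 2: {Opt4}.

T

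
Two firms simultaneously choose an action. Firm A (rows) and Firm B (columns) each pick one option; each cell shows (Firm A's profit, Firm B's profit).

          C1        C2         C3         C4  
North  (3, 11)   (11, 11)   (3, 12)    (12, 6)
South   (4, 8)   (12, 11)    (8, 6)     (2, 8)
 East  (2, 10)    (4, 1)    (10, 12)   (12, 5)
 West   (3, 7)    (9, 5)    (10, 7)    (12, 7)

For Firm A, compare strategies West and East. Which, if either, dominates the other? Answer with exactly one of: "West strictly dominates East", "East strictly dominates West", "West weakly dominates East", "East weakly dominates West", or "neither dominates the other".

West's payoffs vs East's, by Firm B's action — C1: 3>2, C2: 9>4, C3: 10=10, C4: 12=12.
West is at least as good everywhere and strictly better somewhere (tied only at C3, C4), so West weakly but not strictly dominates East.

West weakly dominates East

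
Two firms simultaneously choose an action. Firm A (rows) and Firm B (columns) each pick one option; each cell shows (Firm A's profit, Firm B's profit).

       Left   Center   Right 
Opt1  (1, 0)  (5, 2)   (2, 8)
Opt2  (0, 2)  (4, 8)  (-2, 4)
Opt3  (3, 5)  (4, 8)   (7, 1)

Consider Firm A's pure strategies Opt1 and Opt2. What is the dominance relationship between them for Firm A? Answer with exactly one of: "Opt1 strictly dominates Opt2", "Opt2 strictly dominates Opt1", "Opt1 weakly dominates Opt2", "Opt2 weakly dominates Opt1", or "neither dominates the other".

Opt1's payoffs vs Opt2's, by Firm B's action — Left: 1>0, Center: 5>4, Right: 2>-2.
Opt1 gives a strictly higher payoff against each opponent action, so Opt1 strictly dominates Opt2.

Opt1 strictly dominates Opt2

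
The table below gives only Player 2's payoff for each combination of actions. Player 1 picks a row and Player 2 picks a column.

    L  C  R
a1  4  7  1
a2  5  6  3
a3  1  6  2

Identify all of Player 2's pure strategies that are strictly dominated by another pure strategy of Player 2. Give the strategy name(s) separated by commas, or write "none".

L, R

C strictly dominates L — a1: 7>4, a2: 6>5, a3: 6>1.
C is not dominated — it holds its own against L at a1 (7>4); R at a1 (7>1).
R is strictly dominated by C (a1: 7>1, a2: 6>3, a3: 6>2).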